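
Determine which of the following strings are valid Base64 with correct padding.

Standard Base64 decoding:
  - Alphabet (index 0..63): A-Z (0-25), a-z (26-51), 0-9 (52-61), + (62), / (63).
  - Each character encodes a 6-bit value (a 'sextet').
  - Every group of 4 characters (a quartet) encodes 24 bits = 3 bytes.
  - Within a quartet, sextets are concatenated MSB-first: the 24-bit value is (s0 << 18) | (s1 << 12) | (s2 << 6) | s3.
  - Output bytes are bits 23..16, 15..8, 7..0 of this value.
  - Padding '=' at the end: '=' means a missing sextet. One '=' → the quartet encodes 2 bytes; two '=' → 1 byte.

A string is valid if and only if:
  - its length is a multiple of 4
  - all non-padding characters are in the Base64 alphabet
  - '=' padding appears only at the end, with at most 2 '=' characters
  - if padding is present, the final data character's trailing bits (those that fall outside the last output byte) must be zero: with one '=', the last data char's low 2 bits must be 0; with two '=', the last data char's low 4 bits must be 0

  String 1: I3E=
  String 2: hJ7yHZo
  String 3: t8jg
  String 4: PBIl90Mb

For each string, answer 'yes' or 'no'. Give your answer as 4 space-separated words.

Answer: yes no yes yes

Derivation:
String 1: 'I3E=' → valid
String 2: 'hJ7yHZo' → invalid (len=7 not mult of 4)
String 3: 't8jg' → valid
String 4: 'PBIl90Mb' → valid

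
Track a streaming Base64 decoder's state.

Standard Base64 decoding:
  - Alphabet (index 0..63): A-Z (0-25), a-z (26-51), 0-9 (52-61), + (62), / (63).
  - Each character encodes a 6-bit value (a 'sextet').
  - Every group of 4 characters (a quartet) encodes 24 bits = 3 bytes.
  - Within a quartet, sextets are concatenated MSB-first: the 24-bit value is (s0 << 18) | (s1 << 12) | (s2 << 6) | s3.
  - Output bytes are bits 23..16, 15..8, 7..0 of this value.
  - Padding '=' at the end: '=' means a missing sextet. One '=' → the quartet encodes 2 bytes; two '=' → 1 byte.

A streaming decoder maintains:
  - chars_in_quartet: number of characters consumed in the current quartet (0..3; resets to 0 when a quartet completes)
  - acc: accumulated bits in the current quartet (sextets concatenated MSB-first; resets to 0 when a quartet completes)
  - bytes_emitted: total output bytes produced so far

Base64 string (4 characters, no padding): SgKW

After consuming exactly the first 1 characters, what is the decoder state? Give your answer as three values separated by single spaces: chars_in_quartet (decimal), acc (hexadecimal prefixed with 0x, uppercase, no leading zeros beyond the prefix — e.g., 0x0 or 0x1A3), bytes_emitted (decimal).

After char 0 ('S'=18): chars_in_quartet=1 acc=0x12 bytes_emitted=0

Answer: 1 0x12 0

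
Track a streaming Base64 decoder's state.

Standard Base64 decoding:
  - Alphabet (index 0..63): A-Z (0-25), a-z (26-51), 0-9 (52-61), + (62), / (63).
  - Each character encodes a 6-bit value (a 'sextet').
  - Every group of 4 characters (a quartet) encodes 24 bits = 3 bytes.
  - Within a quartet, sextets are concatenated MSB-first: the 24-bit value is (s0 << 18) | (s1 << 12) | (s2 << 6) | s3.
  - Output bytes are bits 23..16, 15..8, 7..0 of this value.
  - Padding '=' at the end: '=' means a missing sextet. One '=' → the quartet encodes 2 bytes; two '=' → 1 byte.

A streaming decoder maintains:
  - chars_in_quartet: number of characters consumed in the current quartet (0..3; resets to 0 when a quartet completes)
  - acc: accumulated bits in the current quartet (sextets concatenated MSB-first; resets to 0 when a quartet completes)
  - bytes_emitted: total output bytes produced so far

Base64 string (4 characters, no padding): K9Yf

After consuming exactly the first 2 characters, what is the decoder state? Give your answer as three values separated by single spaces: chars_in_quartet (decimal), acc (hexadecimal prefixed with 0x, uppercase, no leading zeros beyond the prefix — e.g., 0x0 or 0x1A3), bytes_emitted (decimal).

Answer: 2 0x2BD 0

Derivation:
After char 0 ('K'=10): chars_in_quartet=1 acc=0xA bytes_emitted=0
After char 1 ('9'=61): chars_in_quartet=2 acc=0x2BD bytes_emitted=0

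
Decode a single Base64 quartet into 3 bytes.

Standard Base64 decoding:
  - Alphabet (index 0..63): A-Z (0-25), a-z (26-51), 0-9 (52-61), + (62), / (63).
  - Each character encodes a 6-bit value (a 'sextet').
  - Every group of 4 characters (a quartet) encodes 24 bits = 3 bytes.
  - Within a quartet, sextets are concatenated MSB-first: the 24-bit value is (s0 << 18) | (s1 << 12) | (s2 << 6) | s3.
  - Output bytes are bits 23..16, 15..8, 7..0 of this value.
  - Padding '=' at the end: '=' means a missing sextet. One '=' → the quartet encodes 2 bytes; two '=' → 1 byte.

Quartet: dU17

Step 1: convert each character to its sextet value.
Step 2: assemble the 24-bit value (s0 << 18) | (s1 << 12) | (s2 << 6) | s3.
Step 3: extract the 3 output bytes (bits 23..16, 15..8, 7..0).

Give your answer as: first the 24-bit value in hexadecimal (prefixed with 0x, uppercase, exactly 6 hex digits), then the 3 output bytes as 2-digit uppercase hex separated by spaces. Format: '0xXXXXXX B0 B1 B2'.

Answer: 0x754D7B 75 4D 7B

Derivation:
Sextets: d=29, U=20, 1=53, 7=59
24-bit: (29<<18) | (20<<12) | (53<<6) | 59
      = 0x740000 | 0x014000 | 0x000D40 | 0x00003B
      = 0x754D7B
Bytes: (v>>16)&0xFF=75, (v>>8)&0xFF=4D, v&0xFF=7B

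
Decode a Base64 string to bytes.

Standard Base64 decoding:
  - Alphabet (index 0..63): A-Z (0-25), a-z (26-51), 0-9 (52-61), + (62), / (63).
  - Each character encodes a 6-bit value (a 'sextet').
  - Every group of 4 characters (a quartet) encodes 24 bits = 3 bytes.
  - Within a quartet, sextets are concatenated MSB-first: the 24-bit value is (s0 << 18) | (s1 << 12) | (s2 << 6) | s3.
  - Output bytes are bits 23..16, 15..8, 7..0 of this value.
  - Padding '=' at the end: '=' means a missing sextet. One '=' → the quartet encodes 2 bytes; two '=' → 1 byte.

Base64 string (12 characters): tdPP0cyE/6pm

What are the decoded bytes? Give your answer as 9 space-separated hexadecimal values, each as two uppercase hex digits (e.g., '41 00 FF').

After char 0 ('t'=45): chars_in_quartet=1 acc=0x2D bytes_emitted=0
After char 1 ('d'=29): chars_in_quartet=2 acc=0xB5D bytes_emitted=0
After char 2 ('P'=15): chars_in_quartet=3 acc=0x2D74F bytes_emitted=0
After char 3 ('P'=15): chars_in_quartet=4 acc=0xB5D3CF -> emit B5 D3 CF, reset; bytes_emitted=3
After char 4 ('0'=52): chars_in_quartet=1 acc=0x34 bytes_emitted=3
After char 5 ('c'=28): chars_in_quartet=2 acc=0xD1C bytes_emitted=3
After char 6 ('y'=50): chars_in_quartet=3 acc=0x34732 bytes_emitted=3
After char 7 ('E'=4): chars_in_quartet=4 acc=0xD1CC84 -> emit D1 CC 84, reset; bytes_emitted=6
After char 8 ('/'=63): chars_in_quartet=1 acc=0x3F bytes_emitted=6
After char 9 ('6'=58): chars_in_quartet=2 acc=0xFFA bytes_emitted=6
After char 10 ('p'=41): chars_in_quartet=3 acc=0x3FEA9 bytes_emitted=6
After char 11 ('m'=38): chars_in_quartet=4 acc=0xFFAA66 -> emit FF AA 66, reset; bytes_emitted=9

Answer: B5 D3 CF D1 CC 84 FF AA 66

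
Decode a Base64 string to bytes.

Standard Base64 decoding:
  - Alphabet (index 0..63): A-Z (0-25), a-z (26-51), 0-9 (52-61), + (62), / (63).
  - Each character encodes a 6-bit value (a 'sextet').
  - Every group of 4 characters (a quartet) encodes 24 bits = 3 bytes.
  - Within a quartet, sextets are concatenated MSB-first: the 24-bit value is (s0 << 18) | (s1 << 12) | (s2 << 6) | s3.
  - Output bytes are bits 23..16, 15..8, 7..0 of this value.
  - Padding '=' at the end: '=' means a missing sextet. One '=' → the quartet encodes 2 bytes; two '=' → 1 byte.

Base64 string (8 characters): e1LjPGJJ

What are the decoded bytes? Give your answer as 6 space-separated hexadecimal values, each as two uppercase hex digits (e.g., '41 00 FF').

Answer: 7B 52 E3 3C 62 49

Derivation:
After char 0 ('e'=30): chars_in_quartet=1 acc=0x1E bytes_emitted=0
After char 1 ('1'=53): chars_in_quartet=2 acc=0x7B5 bytes_emitted=0
After char 2 ('L'=11): chars_in_quartet=3 acc=0x1ED4B bytes_emitted=0
After char 3 ('j'=35): chars_in_quartet=4 acc=0x7B52E3 -> emit 7B 52 E3, reset; bytes_emitted=3
After char 4 ('P'=15): chars_in_quartet=1 acc=0xF bytes_emitted=3
After char 5 ('G'=6): chars_in_quartet=2 acc=0x3C6 bytes_emitted=3
After char 6 ('J'=9): chars_in_quartet=3 acc=0xF189 bytes_emitted=3
After char 7 ('J'=9): chars_in_quartet=4 acc=0x3C6249 -> emit 3C 62 49, reset; bytes_emitted=6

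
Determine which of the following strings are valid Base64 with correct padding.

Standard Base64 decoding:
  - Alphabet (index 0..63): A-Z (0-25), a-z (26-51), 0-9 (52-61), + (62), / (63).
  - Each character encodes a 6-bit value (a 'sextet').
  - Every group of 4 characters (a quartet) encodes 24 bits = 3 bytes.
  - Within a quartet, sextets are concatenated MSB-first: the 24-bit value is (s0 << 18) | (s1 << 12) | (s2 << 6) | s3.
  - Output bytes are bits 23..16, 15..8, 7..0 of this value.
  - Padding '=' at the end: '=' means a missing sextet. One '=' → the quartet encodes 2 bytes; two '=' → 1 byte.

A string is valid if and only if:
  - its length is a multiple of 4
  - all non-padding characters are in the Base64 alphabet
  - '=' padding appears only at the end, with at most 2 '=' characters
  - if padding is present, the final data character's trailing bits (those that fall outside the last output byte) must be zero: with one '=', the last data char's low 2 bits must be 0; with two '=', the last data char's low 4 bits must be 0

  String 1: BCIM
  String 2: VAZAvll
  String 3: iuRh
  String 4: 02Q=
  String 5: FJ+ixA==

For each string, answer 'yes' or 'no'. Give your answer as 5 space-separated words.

String 1: 'BCIM' → valid
String 2: 'VAZAvll' → invalid (len=7 not mult of 4)
String 3: 'iuRh' → valid
String 4: '02Q=' → valid
String 5: 'FJ+ixA==' → valid

Answer: yes no yes yes yes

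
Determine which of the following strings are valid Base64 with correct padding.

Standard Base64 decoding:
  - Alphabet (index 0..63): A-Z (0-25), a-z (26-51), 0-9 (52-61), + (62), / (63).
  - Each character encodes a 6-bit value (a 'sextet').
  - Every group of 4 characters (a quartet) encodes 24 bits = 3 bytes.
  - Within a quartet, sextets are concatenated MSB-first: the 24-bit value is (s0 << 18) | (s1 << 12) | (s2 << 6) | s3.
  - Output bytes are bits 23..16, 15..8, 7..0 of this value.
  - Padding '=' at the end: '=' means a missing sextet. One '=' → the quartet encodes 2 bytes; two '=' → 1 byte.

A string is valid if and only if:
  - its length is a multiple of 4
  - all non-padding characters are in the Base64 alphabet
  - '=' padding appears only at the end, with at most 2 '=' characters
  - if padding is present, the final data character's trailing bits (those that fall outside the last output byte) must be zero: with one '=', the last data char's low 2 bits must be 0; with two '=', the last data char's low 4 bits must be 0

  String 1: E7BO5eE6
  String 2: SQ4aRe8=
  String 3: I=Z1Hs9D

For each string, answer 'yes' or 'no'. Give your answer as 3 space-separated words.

String 1: 'E7BO5eE6' → valid
String 2: 'SQ4aRe8=' → valid
String 3: 'I=Z1Hs9D' → invalid (bad char(s): ['=']; '=' in middle)

Answer: yes yes no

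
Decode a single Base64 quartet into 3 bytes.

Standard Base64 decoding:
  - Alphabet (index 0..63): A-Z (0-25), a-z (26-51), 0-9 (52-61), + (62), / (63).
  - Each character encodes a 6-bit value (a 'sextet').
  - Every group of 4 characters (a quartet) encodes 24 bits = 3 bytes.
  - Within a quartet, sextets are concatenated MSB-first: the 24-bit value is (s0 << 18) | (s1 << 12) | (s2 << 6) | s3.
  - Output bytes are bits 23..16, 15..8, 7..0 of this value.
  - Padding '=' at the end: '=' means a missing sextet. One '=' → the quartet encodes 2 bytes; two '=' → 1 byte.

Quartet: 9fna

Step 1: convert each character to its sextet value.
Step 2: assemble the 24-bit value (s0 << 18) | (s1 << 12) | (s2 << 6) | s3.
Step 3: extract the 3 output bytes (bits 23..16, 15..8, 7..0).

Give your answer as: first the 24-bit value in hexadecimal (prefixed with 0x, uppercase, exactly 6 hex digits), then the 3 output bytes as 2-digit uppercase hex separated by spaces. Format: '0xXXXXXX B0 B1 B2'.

Sextets: 9=61, f=31, n=39, a=26
24-bit: (61<<18) | (31<<12) | (39<<6) | 26
      = 0xF40000 | 0x01F000 | 0x0009C0 | 0x00001A
      = 0xF5F9DA
Bytes: (v>>16)&0xFF=F5, (v>>8)&0xFF=F9, v&0xFF=DA

Answer: 0xF5F9DA F5 F9 DA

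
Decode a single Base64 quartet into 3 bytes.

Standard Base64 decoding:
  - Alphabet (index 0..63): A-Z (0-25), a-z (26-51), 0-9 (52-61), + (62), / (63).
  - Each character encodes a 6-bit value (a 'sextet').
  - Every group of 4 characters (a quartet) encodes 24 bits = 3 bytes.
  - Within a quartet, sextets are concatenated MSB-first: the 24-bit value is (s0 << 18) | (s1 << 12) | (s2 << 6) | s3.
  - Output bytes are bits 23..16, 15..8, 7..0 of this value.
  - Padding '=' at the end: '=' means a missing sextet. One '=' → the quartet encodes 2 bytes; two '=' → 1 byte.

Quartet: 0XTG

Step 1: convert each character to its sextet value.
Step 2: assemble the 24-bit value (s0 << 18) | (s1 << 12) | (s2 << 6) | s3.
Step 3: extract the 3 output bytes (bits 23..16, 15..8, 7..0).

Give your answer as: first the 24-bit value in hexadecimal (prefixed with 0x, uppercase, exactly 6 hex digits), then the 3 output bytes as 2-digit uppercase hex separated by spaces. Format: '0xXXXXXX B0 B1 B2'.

Sextets: 0=52, X=23, T=19, G=6
24-bit: (52<<18) | (23<<12) | (19<<6) | 6
      = 0xD00000 | 0x017000 | 0x0004C0 | 0x000006
      = 0xD174C6
Bytes: (v>>16)&0xFF=D1, (v>>8)&0xFF=74, v&0xFF=C6

Answer: 0xD174C6 D1 74 C6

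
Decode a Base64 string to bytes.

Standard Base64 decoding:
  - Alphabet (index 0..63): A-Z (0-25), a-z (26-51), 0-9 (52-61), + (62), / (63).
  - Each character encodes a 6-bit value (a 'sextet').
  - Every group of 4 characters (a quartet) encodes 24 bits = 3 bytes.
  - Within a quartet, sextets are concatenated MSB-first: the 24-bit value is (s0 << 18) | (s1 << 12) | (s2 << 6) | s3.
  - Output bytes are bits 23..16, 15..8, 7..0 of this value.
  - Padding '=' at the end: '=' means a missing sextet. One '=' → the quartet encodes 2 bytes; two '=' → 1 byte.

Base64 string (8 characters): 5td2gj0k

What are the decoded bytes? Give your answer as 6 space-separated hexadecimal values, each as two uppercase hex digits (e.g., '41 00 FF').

Answer: E6 D7 76 82 3D 24

Derivation:
After char 0 ('5'=57): chars_in_quartet=1 acc=0x39 bytes_emitted=0
After char 1 ('t'=45): chars_in_quartet=2 acc=0xE6D bytes_emitted=0
After char 2 ('d'=29): chars_in_quartet=3 acc=0x39B5D bytes_emitted=0
After char 3 ('2'=54): chars_in_quartet=4 acc=0xE6D776 -> emit E6 D7 76, reset; bytes_emitted=3
After char 4 ('g'=32): chars_in_quartet=1 acc=0x20 bytes_emitted=3
After char 5 ('j'=35): chars_in_quartet=2 acc=0x823 bytes_emitted=3
After char 6 ('0'=52): chars_in_quartet=3 acc=0x208F4 bytes_emitted=3
After char 7 ('k'=36): chars_in_quartet=4 acc=0x823D24 -> emit 82 3D 24, reset; bytes_emitted=6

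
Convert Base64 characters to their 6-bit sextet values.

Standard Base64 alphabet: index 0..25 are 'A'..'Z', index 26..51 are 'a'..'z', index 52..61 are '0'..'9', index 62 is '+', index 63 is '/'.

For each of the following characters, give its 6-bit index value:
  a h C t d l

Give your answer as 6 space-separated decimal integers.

Answer: 26 33 2 45 29 37

Derivation:
'a': a..z range, 26 + ord('a') − ord('a') = 26
'h': a..z range, 26 + ord('h') − ord('a') = 33
'C': A..Z range, ord('C') − ord('A') = 2
't': a..z range, 26 + ord('t') − ord('a') = 45
'd': a..z range, 26 + ord('d') − ord('a') = 29
'l': a..z range, 26 + ord('l') − ord('a') = 37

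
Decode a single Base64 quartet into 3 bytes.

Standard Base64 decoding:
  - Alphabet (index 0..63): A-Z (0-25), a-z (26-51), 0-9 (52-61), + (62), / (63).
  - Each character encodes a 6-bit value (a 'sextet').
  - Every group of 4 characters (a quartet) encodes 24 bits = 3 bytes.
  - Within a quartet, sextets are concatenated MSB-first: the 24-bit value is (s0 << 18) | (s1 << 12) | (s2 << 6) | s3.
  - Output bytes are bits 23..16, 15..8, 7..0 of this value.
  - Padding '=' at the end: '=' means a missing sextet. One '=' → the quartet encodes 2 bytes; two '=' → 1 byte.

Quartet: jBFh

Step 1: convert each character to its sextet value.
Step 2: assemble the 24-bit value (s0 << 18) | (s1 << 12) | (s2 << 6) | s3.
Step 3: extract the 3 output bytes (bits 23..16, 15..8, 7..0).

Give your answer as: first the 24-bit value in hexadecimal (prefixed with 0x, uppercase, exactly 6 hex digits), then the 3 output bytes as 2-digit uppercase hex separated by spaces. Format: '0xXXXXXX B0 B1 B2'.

Answer: 0x8C1161 8C 11 61

Derivation:
Sextets: j=35, B=1, F=5, h=33
24-bit: (35<<18) | (1<<12) | (5<<6) | 33
      = 0x8C0000 | 0x001000 | 0x000140 | 0x000021
      = 0x8C1161
Bytes: (v>>16)&0xFF=8C, (v>>8)&0xFF=11, v&0xFF=61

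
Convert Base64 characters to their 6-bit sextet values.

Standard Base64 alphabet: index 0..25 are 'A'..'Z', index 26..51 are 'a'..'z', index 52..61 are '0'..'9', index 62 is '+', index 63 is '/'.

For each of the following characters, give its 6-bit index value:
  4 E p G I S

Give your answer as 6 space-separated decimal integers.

'4': 0..9 range, 52 + ord('4') − ord('0') = 56
'E': A..Z range, ord('E') − ord('A') = 4
'p': a..z range, 26 + ord('p') − ord('a') = 41
'G': A..Z range, ord('G') − ord('A') = 6
'I': A..Z range, ord('I') − ord('A') = 8
'S': A..Z range, ord('S') − ord('A') = 18

Answer: 56 4 41 6 8 18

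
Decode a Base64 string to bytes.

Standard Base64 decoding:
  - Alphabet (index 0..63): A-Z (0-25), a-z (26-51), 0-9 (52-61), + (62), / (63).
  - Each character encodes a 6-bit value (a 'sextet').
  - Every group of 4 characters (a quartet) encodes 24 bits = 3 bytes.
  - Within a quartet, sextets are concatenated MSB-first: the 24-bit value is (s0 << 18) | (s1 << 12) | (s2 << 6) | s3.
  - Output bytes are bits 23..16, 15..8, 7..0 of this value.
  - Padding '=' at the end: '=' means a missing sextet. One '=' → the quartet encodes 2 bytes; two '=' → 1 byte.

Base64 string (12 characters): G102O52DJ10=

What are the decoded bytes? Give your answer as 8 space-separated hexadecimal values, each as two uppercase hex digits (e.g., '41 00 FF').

Answer: 1B 5D 36 3B 9D 83 27 5D

Derivation:
After char 0 ('G'=6): chars_in_quartet=1 acc=0x6 bytes_emitted=0
After char 1 ('1'=53): chars_in_quartet=2 acc=0x1B5 bytes_emitted=0
After char 2 ('0'=52): chars_in_quartet=3 acc=0x6D74 bytes_emitted=0
After char 3 ('2'=54): chars_in_quartet=4 acc=0x1B5D36 -> emit 1B 5D 36, reset; bytes_emitted=3
After char 4 ('O'=14): chars_in_quartet=1 acc=0xE bytes_emitted=3
After char 5 ('5'=57): chars_in_quartet=2 acc=0x3B9 bytes_emitted=3
After char 6 ('2'=54): chars_in_quartet=3 acc=0xEE76 bytes_emitted=3
After char 7 ('D'=3): chars_in_quartet=4 acc=0x3B9D83 -> emit 3B 9D 83, reset; bytes_emitted=6
After char 8 ('J'=9): chars_in_quartet=1 acc=0x9 bytes_emitted=6
After char 9 ('1'=53): chars_in_quartet=2 acc=0x275 bytes_emitted=6
After char 10 ('0'=52): chars_in_quartet=3 acc=0x9D74 bytes_emitted=6
Padding '=': partial quartet acc=0x9D74 -> emit 27 5D; bytes_emitted=8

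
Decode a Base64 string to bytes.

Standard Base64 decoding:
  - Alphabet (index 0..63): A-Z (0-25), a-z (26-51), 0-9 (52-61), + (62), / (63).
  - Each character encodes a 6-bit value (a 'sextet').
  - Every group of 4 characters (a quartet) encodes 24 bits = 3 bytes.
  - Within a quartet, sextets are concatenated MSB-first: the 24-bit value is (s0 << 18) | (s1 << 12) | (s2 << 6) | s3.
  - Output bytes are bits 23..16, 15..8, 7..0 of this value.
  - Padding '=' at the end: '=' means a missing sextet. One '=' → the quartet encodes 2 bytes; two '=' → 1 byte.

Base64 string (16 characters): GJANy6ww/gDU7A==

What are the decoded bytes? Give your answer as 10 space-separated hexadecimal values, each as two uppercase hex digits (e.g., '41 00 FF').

After char 0 ('G'=6): chars_in_quartet=1 acc=0x6 bytes_emitted=0
After char 1 ('J'=9): chars_in_quartet=2 acc=0x189 bytes_emitted=0
After char 2 ('A'=0): chars_in_quartet=3 acc=0x6240 bytes_emitted=0
After char 3 ('N'=13): chars_in_quartet=4 acc=0x18900D -> emit 18 90 0D, reset; bytes_emitted=3
After char 4 ('y'=50): chars_in_quartet=1 acc=0x32 bytes_emitted=3
After char 5 ('6'=58): chars_in_quartet=2 acc=0xCBA bytes_emitted=3
After char 6 ('w'=48): chars_in_quartet=3 acc=0x32EB0 bytes_emitted=3
After char 7 ('w'=48): chars_in_quartet=4 acc=0xCBAC30 -> emit CB AC 30, reset; bytes_emitted=6
After char 8 ('/'=63): chars_in_quartet=1 acc=0x3F bytes_emitted=6
After char 9 ('g'=32): chars_in_quartet=2 acc=0xFE0 bytes_emitted=6
After char 10 ('D'=3): chars_in_quartet=3 acc=0x3F803 bytes_emitted=6
After char 11 ('U'=20): chars_in_quartet=4 acc=0xFE00D4 -> emit FE 00 D4, reset; bytes_emitted=9
After char 12 ('7'=59): chars_in_quartet=1 acc=0x3B bytes_emitted=9
After char 13 ('A'=0): chars_in_quartet=2 acc=0xEC0 bytes_emitted=9
Padding '==': partial quartet acc=0xEC0 -> emit EC; bytes_emitted=10

Answer: 18 90 0D CB AC 30 FE 00 D4 EC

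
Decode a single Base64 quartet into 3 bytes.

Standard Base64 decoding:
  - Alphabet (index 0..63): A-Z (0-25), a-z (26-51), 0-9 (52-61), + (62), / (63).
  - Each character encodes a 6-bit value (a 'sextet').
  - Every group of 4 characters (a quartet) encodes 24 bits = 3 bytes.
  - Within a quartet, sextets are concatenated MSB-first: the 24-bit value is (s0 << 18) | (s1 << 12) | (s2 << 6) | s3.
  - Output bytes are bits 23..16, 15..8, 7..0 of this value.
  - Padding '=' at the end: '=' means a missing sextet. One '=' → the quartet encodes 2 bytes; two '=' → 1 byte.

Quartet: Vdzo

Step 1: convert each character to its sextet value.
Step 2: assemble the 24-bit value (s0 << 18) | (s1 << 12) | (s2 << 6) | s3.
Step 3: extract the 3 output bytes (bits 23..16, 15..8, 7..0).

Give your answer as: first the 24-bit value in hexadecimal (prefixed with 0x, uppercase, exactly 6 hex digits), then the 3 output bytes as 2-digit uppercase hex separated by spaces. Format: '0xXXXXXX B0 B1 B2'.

Sextets: V=21, d=29, z=51, o=40
24-bit: (21<<18) | (29<<12) | (51<<6) | 40
      = 0x540000 | 0x01D000 | 0x000CC0 | 0x000028
      = 0x55DCE8
Bytes: (v>>16)&0xFF=55, (v>>8)&0xFF=DC, v&0xFF=E8

Answer: 0x55DCE8 55 DC E8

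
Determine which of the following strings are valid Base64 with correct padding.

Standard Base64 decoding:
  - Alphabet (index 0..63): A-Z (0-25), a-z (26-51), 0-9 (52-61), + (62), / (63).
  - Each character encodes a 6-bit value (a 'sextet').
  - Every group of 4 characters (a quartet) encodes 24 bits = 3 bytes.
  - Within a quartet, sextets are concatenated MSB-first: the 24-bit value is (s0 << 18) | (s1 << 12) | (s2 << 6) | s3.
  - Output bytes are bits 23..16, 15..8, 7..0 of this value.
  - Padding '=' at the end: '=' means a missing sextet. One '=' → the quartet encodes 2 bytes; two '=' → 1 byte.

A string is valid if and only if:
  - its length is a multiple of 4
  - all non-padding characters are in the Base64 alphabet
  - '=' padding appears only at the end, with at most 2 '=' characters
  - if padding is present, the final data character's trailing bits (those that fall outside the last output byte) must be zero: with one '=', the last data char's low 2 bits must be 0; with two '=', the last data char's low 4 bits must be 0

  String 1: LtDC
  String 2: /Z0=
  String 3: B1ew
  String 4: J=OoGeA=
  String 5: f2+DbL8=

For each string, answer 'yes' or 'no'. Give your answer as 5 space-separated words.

String 1: 'LtDC' → valid
String 2: '/Z0=' → valid
String 3: 'B1ew' → valid
String 4: 'J=OoGeA=' → invalid (bad char(s): ['=']; '=' in middle)
String 5: 'f2+DbL8=' → valid

Answer: yes yes yes no yes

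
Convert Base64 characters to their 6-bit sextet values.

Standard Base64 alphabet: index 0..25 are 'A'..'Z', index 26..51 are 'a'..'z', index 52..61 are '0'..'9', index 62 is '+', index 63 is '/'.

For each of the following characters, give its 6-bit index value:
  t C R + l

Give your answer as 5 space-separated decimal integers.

Answer: 45 2 17 62 37

Derivation:
't': a..z range, 26 + ord('t') − ord('a') = 45
'C': A..Z range, ord('C') − ord('A') = 2
'R': A..Z range, ord('R') − ord('A') = 17
'+': index 62
'l': a..z range, 26 + ord('l') − ord('a') = 37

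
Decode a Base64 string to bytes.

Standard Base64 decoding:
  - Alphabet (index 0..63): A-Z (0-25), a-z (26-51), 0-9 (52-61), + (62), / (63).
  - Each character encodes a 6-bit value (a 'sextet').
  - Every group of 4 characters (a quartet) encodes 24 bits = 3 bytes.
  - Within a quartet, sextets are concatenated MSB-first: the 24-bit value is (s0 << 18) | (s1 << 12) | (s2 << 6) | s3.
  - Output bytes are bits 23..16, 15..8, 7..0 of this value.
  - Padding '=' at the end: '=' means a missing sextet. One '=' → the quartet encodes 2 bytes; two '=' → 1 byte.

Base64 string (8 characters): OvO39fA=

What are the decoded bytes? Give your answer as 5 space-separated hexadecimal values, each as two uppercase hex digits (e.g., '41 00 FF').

After char 0 ('O'=14): chars_in_quartet=1 acc=0xE bytes_emitted=0
After char 1 ('v'=47): chars_in_quartet=2 acc=0x3AF bytes_emitted=0
After char 2 ('O'=14): chars_in_quartet=3 acc=0xEBCE bytes_emitted=0
After char 3 ('3'=55): chars_in_quartet=4 acc=0x3AF3B7 -> emit 3A F3 B7, reset; bytes_emitted=3
After char 4 ('9'=61): chars_in_quartet=1 acc=0x3D bytes_emitted=3
After char 5 ('f'=31): chars_in_quartet=2 acc=0xF5F bytes_emitted=3
After char 6 ('A'=0): chars_in_quartet=3 acc=0x3D7C0 bytes_emitted=3
Padding '=': partial quartet acc=0x3D7C0 -> emit F5 F0; bytes_emitted=5

Answer: 3A F3 B7 F5 F0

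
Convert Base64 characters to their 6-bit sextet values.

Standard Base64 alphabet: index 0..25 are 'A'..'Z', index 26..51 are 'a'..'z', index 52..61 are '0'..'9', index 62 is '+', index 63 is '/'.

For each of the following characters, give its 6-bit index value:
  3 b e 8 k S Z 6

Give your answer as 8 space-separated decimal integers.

Answer: 55 27 30 60 36 18 25 58

Derivation:
'3': 0..9 range, 52 + ord('3') − ord('0') = 55
'b': a..z range, 26 + ord('b') − ord('a') = 27
'e': a..z range, 26 + ord('e') − ord('a') = 30
'8': 0..9 range, 52 + ord('8') − ord('0') = 60
'k': a..z range, 26 + ord('k') − ord('a') = 36
'S': A..Z range, ord('S') − ord('A') = 18
'Z': A..Z range, ord('Z') − ord('A') = 25
'6': 0..9 range, 52 + ord('6') − ord('0') = 58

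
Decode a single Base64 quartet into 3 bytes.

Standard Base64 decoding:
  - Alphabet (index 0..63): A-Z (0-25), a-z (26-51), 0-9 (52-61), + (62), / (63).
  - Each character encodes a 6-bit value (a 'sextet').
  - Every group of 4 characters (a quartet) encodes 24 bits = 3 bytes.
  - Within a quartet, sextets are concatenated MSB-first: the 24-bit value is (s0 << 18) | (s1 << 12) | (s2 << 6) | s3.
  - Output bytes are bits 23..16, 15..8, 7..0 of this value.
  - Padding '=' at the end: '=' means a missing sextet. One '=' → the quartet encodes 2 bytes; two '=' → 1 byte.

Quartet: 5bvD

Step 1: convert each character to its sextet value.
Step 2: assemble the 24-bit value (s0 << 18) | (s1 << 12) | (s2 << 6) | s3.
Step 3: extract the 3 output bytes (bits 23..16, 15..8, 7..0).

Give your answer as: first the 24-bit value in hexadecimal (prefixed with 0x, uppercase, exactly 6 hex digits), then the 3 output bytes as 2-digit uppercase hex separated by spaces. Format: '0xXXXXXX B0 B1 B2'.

Answer: 0xE5BBC3 E5 BB C3

Derivation:
Sextets: 5=57, b=27, v=47, D=3
24-bit: (57<<18) | (27<<12) | (47<<6) | 3
      = 0xE40000 | 0x01B000 | 0x000BC0 | 0x000003
      = 0xE5BBC3
Bytes: (v>>16)&0xFF=E5, (v>>8)&0xFF=BB, v&0xFF=C3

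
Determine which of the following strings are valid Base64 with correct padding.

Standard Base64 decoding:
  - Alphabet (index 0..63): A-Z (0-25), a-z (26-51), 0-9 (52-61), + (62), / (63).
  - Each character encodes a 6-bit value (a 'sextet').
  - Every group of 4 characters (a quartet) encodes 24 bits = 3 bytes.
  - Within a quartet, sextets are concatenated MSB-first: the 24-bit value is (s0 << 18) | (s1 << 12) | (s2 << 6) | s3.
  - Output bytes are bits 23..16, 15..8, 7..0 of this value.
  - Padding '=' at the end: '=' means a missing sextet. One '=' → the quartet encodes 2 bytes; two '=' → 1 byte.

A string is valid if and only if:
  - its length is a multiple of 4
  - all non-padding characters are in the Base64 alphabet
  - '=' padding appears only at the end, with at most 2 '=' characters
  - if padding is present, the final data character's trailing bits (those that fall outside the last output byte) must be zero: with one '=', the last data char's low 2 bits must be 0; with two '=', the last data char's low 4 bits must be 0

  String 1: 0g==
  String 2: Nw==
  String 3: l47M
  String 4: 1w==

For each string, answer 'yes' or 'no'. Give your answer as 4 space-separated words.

String 1: '0g==' → valid
String 2: 'Nw==' → valid
String 3: 'l47M' → valid
String 4: '1w==' → valid

Answer: yes yes yes yes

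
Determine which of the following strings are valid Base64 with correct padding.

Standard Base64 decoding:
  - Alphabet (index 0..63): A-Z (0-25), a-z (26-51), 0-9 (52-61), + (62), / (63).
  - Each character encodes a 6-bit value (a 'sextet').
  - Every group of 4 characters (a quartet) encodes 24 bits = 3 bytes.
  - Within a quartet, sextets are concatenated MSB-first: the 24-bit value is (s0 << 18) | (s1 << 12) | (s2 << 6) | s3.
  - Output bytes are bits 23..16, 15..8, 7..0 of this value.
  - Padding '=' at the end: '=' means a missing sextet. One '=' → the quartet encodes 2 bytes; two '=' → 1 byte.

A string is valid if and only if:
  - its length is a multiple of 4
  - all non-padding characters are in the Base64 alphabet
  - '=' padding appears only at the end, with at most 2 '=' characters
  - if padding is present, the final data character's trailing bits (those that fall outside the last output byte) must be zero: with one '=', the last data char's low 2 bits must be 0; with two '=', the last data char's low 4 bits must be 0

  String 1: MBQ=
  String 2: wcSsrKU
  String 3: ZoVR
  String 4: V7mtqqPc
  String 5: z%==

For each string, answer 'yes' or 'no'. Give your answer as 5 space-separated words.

String 1: 'MBQ=' → valid
String 2: 'wcSsrKU' → invalid (len=7 not mult of 4)
String 3: 'ZoVR' → valid
String 4: 'V7mtqqPc' → valid
String 5: 'z%==' → invalid (bad char(s): ['%'])

Answer: yes no yes yes no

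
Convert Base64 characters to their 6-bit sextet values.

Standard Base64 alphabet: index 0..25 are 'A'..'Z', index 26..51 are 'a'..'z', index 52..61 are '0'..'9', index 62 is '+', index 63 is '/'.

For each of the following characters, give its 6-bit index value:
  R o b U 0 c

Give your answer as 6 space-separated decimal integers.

Answer: 17 40 27 20 52 28

Derivation:
'R': A..Z range, ord('R') − ord('A') = 17
'o': a..z range, 26 + ord('o') − ord('a') = 40
'b': a..z range, 26 + ord('b') − ord('a') = 27
'U': A..Z range, ord('U') − ord('A') = 20
'0': 0..9 range, 52 + ord('0') − ord('0') = 52
'c': a..z range, 26 + ord('c') − ord('a') = 28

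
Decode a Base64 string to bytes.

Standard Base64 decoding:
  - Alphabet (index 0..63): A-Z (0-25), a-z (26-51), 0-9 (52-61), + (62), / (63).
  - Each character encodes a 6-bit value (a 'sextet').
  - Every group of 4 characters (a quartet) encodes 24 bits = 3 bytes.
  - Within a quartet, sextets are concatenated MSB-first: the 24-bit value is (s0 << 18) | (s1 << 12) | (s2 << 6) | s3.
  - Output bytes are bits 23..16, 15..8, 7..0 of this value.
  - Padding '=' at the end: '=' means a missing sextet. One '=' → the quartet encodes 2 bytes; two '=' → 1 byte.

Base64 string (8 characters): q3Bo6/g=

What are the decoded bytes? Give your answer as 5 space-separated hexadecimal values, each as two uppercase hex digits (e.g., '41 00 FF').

Answer: AB 70 68 EB F8

Derivation:
After char 0 ('q'=42): chars_in_quartet=1 acc=0x2A bytes_emitted=0
After char 1 ('3'=55): chars_in_quartet=2 acc=0xAB7 bytes_emitted=0
After char 2 ('B'=1): chars_in_quartet=3 acc=0x2ADC1 bytes_emitted=0
After char 3 ('o'=40): chars_in_quartet=4 acc=0xAB7068 -> emit AB 70 68, reset; bytes_emitted=3
After char 4 ('6'=58): chars_in_quartet=1 acc=0x3A bytes_emitted=3
After char 5 ('/'=63): chars_in_quartet=2 acc=0xEBF bytes_emitted=3
After char 6 ('g'=32): chars_in_quartet=3 acc=0x3AFE0 bytes_emitted=3
Padding '=': partial quartet acc=0x3AFE0 -> emit EB F8; bytes_emitted=5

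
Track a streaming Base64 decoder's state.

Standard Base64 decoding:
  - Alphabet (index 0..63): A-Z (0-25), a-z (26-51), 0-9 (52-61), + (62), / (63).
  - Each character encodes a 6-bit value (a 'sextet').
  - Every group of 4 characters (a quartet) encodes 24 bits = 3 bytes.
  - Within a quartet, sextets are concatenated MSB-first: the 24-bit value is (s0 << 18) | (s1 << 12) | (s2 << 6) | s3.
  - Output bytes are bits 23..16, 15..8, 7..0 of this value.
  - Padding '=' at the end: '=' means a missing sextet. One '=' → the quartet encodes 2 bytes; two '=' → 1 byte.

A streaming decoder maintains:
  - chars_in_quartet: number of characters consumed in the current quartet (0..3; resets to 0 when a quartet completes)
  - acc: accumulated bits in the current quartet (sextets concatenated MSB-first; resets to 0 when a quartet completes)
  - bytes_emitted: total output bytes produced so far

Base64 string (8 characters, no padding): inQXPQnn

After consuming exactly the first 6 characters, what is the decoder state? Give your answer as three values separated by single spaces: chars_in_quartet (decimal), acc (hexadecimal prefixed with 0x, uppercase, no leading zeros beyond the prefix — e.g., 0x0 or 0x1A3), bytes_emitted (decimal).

Answer: 2 0x3D0 3

Derivation:
After char 0 ('i'=34): chars_in_quartet=1 acc=0x22 bytes_emitted=0
After char 1 ('n'=39): chars_in_quartet=2 acc=0x8A7 bytes_emitted=0
After char 2 ('Q'=16): chars_in_quartet=3 acc=0x229D0 bytes_emitted=0
After char 3 ('X'=23): chars_in_quartet=4 acc=0x8A7417 -> emit 8A 74 17, reset; bytes_emitted=3
After char 4 ('P'=15): chars_in_quartet=1 acc=0xF bytes_emitted=3
After char 5 ('Q'=16): chars_in_quartet=2 acc=0x3D0 bytes_emitted=3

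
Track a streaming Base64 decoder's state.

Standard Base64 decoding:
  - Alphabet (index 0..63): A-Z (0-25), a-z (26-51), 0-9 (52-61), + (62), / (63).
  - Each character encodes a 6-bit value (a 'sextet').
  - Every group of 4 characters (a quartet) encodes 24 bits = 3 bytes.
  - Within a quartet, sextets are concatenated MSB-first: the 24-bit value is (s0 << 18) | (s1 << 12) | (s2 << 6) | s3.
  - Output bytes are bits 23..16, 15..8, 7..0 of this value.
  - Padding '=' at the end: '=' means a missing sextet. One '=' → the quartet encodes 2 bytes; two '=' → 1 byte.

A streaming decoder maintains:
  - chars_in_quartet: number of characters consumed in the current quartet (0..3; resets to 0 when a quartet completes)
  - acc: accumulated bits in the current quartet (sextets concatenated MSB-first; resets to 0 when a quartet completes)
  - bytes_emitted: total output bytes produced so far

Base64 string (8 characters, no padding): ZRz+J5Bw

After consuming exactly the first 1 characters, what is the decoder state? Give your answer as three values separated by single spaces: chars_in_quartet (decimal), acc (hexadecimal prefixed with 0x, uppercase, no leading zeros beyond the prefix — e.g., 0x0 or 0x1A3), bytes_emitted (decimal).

After char 0 ('Z'=25): chars_in_quartet=1 acc=0x19 bytes_emitted=0

Answer: 1 0x19 0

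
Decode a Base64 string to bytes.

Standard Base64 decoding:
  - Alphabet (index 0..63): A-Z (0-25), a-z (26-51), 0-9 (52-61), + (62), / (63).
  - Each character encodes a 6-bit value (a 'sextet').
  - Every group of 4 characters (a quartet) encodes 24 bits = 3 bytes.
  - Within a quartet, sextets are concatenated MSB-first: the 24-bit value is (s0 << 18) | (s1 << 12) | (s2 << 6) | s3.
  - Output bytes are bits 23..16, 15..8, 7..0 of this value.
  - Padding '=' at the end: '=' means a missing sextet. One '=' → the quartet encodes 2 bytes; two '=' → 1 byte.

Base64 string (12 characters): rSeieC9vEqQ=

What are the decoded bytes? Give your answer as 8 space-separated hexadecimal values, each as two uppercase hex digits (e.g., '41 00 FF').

Answer: AD 27 A2 78 2F 6F 12 A4

Derivation:
After char 0 ('r'=43): chars_in_quartet=1 acc=0x2B bytes_emitted=0
After char 1 ('S'=18): chars_in_quartet=2 acc=0xAD2 bytes_emitted=0
After char 2 ('e'=30): chars_in_quartet=3 acc=0x2B49E bytes_emitted=0
After char 3 ('i'=34): chars_in_quartet=4 acc=0xAD27A2 -> emit AD 27 A2, reset; bytes_emitted=3
After char 4 ('e'=30): chars_in_quartet=1 acc=0x1E bytes_emitted=3
After char 5 ('C'=2): chars_in_quartet=2 acc=0x782 bytes_emitted=3
After char 6 ('9'=61): chars_in_quartet=3 acc=0x1E0BD bytes_emitted=3
After char 7 ('v'=47): chars_in_quartet=4 acc=0x782F6F -> emit 78 2F 6F, reset; bytes_emitted=6
After char 8 ('E'=4): chars_in_quartet=1 acc=0x4 bytes_emitted=6
After char 9 ('q'=42): chars_in_quartet=2 acc=0x12A bytes_emitted=6
After char 10 ('Q'=16): chars_in_quartet=3 acc=0x4A90 bytes_emitted=6
Padding '=': partial quartet acc=0x4A90 -> emit 12 A4; bytes_emitted=8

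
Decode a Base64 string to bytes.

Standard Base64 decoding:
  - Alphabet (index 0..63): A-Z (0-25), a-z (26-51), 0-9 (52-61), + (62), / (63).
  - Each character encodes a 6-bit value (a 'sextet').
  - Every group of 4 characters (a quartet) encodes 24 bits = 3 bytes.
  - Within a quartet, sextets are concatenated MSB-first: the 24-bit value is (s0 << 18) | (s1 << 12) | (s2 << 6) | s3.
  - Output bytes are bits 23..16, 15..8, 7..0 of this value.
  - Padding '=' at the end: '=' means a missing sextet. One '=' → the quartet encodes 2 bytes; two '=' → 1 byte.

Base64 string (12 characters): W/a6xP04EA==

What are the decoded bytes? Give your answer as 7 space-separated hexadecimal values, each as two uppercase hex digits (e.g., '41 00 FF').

Answer: 5B F6 BA C4 FD 38 10

Derivation:
After char 0 ('W'=22): chars_in_quartet=1 acc=0x16 bytes_emitted=0
After char 1 ('/'=63): chars_in_quartet=2 acc=0x5BF bytes_emitted=0
After char 2 ('a'=26): chars_in_quartet=3 acc=0x16FDA bytes_emitted=0
After char 3 ('6'=58): chars_in_quartet=4 acc=0x5BF6BA -> emit 5B F6 BA, reset; bytes_emitted=3
After char 4 ('x'=49): chars_in_quartet=1 acc=0x31 bytes_emitted=3
After char 5 ('P'=15): chars_in_quartet=2 acc=0xC4F bytes_emitted=3
After char 6 ('0'=52): chars_in_quartet=3 acc=0x313F4 bytes_emitted=3
After char 7 ('4'=56): chars_in_quartet=4 acc=0xC4FD38 -> emit C4 FD 38, reset; bytes_emitted=6
After char 8 ('E'=4): chars_in_quartet=1 acc=0x4 bytes_emitted=6
After char 9 ('A'=0): chars_in_quartet=2 acc=0x100 bytes_emitted=6
Padding '==': partial quartet acc=0x100 -> emit 10; bytes_emitted=7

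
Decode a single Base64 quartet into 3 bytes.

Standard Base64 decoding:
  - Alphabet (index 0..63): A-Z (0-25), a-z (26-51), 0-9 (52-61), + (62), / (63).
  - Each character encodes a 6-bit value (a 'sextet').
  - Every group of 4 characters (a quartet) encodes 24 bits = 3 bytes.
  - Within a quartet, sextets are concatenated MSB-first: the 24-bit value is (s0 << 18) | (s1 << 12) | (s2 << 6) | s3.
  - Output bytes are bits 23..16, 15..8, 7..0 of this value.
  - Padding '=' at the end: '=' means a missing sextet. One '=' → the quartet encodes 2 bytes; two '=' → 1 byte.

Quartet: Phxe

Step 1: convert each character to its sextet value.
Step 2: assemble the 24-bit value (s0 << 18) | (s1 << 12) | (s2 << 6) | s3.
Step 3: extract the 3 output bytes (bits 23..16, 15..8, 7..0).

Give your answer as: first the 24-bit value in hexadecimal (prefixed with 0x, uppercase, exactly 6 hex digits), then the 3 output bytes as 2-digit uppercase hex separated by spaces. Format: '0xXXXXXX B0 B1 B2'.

Answer: 0x3E1C5E 3E 1C 5E

Derivation:
Sextets: P=15, h=33, x=49, e=30
24-bit: (15<<18) | (33<<12) | (49<<6) | 30
      = 0x3C0000 | 0x021000 | 0x000C40 | 0x00001E
      = 0x3E1C5E
Bytes: (v>>16)&0xFF=3E, (v>>8)&0xFF=1C, v&0xFF=5E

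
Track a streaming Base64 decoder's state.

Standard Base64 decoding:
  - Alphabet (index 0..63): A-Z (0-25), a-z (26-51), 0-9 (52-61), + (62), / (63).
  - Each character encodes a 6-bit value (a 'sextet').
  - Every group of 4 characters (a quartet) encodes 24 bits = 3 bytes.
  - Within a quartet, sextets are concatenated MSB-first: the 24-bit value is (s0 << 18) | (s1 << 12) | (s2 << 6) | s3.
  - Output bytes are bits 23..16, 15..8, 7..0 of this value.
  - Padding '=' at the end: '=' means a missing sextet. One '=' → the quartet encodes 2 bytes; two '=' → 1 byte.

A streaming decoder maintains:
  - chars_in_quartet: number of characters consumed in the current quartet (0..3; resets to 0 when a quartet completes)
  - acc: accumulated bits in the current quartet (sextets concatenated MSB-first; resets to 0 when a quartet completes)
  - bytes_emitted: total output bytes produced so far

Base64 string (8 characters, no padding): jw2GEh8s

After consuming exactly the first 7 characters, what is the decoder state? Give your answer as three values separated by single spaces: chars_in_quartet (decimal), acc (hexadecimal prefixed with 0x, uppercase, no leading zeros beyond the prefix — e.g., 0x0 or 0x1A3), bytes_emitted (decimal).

After char 0 ('j'=35): chars_in_quartet=1 acc=0x23 bytes_emitted=0
After char 1 ('w'=48): chars_in_quartet=2 acc=0x8F0 bytes_emitted=0
After char 2 ('2'=54): chars_in_quartet=3 acc=0x23C36 bytes_emitted=0
After char 3 ('G'=6): chars_in_quartet=4 acc=0x8F0D86 -> emit 8F 0D 86, reset; bytes_emitted=3
After char 4 ('E'=4): chars_in_quartet=1 acc=0x4 bytes_emitted=3
After char 5 ('h'=33): chars_in_quartet=2 acc=0x121 bytes_emitted=3
After char 6 ('8'=60): chars_in_quartet=3 acc=0x487C bytes_emitted=3

Answer: 3 0x487C 3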